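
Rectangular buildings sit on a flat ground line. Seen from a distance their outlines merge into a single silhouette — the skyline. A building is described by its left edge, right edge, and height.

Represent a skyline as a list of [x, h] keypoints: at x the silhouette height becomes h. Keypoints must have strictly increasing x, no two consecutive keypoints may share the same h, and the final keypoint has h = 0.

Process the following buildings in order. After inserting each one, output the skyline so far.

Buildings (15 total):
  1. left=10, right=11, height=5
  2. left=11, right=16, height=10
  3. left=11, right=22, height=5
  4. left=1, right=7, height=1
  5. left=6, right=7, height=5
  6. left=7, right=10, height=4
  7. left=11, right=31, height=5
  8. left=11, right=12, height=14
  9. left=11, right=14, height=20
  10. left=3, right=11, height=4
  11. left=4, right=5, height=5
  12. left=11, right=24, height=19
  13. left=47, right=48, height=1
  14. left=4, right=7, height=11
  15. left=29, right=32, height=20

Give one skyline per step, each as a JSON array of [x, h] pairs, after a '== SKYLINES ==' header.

== SKYLINES ==
[[10,5],[11,0]]
[[10,5],[11,10],[16,0]]
[[10,5],[11,10],[16,5],[22,0]]
[[1,1],[7,0],[10,5],[11,10],[16,5],[22,0]]
[[1,1],[6,5],[7,0],[10,5],[11,10],[16,5],[22,0]]
[[1,1],[6,5],[7,4],[10,5],[11,10],[16,5],[22,0]]
[[1,1],[6,5],[7,4],[10,5],[11,10],[16,5],[31,0]]
[[1,1],[6,5],[7,4],[10,5],[11,14],[12,10],[16,5],[31,0]]
[[1,1],[6,5],[7,4],[10,5],[11,20],[14,10],[16,5],[31,0]]
[[1,1],[3,4],[6,5],[7,4],[10,5],[11,20],[14,10],[16,5],[31,0]]
[[1,1],[3,4],[4,5],[5,4],[6,5],[7,4],[10,5],[11,20],[14,10],[16,5],[31,0]]
[[1,1],[3,4],[4,5],[5,4],[6,5],[7,4],[10,5],[11,20],[14,19],[24,5],[31,0]]
[[1,1],[3,4],[4,5],[5,4],[6,5],[7,4],[10,5],[11,20],[14,19],[24,5],[31,0],[47,1],[48,0]]
[[1,1],[3,4],[4,11],[7,4],[10,5],[11,20],[14,19],[24,5],[31,0],[47,1],[48,0]]
[[1,1],[3,4],[4,11],[7,4],[10,5],[11,20],[14,19],[24,5],[29,20],[32,0],[47,1],[48,0]]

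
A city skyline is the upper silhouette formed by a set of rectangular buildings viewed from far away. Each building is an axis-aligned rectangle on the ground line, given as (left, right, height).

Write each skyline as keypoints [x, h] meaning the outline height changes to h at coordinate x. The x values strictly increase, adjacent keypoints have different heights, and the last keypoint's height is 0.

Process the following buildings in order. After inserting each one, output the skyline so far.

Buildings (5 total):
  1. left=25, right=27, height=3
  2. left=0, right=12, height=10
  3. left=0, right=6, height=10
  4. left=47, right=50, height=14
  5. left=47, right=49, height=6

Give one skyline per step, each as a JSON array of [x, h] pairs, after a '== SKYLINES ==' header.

== SKYLINES ==
[[25,3],[27,0]]
[[0,10],[12,0],[25,3],[27,0]]
[[0,10],[12,0],[25,3],[27,0]]
[[0,10],[12,0],[25,3],[27,0],[47,14],[50,0]]
[[0,10],[12,0],[25,3],[27,0],[47,14],[50,0]]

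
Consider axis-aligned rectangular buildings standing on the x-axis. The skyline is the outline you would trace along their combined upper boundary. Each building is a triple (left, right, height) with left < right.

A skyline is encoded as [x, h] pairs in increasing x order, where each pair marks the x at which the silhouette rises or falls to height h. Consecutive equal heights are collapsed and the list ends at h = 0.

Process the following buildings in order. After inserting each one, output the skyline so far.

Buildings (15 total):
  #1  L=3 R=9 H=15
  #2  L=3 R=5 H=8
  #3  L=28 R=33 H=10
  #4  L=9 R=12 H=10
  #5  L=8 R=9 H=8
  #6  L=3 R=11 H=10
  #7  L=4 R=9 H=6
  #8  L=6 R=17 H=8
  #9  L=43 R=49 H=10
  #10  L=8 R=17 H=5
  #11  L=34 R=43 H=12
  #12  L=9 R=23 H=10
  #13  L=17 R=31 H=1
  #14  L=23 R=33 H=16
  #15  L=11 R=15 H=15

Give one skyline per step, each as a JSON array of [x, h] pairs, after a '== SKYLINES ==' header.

== SKYLINES ==
[[3,15],[9,0]]
[[3,15],[9,0]]
[[3,15],[9,0],[28,10],[33,0]]
[[3,15],[9,10],[12,0],[28,10],[33,0]]
[[3,15],[9,10],[12,0],[28,10],[33,0]]
[[3,15],[9,10],[12,0],[28,10],[33,0]]
[[3,15],[9,10],[12,0],[28,10],[33,0]]
[[3,15],[9,10],[12,8],[17,0],[28,10],[33,0]]
[[3,15],[9,10],[12,8],[17,0],[28,10],[33,0],[43,10],[49,0]]
[[3,15],[9,10],[12,8],[17,0],[28,10],[33,0],[43,10],[49,0]]
[[3,15],[9,10],[12,8],[17,0],[28,10],[33,0],[34,12],[43,10],[49,0]]
[[3,15],[9,10],[23,0],[28,10],[33,0],[34,12],[43,10],[49,0]]
[[3,15],[9,10],[23,1],[28,10],[33,0],[34,12],[43,10],[49,0]]
[[3,15],[9,10],[23,16],[33,0],[34,12],[43,10],[49,0]]
[[3,15],[9,10],[11,15],[15,10],[23,16],[33,0],[34,12],[43,10],[49,0]]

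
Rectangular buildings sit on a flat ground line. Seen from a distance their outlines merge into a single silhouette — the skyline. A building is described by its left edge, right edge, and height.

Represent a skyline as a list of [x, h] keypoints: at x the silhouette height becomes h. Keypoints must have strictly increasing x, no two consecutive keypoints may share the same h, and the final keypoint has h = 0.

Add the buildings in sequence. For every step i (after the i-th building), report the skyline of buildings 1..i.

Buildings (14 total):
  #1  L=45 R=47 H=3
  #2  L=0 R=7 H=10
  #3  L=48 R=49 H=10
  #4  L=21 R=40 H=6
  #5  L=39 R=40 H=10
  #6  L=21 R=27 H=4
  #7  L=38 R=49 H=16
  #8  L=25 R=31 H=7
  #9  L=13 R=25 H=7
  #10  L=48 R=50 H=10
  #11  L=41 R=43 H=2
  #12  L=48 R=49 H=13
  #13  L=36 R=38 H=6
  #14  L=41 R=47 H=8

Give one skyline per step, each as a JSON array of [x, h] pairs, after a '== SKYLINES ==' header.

== SKYLINES ==
[[45,3],[47,0]]
[[0,10],[7,0],[45,3],[47,0]]
[[0,10],[7,0],[45,3],[47,0],[48,10],[49,0]]
[[0,10],[7,0],[21,6],[40,0],[45,3],[47,0],[48,10],[49,0]]
[[0,10],[7,0],[21,6],[39,10],[40,0],[45,3],[47,0],[48,10],[49,0]]
[[0,10],[7,0],[21,6],[39,10],[40,0],[45,3],[47,0],[48,10],[49,0]]
[[0,10],[7,0],[21,6],[38,16],[49,0]]
[[0,10],[7,0],[21,6],[25,7],[31,6],[38,16],[49,0]]
[[0,10],[7,0],[13,7],[31,6],[38,16],[49,0]]
[[0,10],[7,0],[13,7],[31,6],[38,16],[49,10],[50,0]]
[[0,10],[7,0],[13,7],[31,6],[38,16],[49,10],[50,0]]
[[0,10],[7,0],[13,7],[31,6],[38,16],[49,10],[50,0]]
[[0,10],[7,0],[13,7],[31,6],[38,16],[49,10],[50,0]]
[[0,10],[7,0],[13,7],[31,6],[38,16],[49,10],[50,0]]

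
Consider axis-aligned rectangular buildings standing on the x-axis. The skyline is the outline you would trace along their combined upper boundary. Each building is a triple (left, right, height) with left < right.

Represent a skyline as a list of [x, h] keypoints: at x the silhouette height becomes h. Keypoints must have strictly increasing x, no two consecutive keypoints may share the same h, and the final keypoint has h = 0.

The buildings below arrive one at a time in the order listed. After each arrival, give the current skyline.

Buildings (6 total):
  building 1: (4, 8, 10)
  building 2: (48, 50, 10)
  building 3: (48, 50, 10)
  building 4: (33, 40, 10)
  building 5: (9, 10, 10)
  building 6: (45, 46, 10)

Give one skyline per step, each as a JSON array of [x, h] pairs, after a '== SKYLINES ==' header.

== SKYLINES ==
[[4,10],[8,0]]
[[4,10],[8,0],[48,10],[50,0]]
[[4,10],[8,0],[48,10],[50,0]]
[[4,10],[8,0],[33,10],[40,0],[48,10],[50,0]]
[[4,10],[8,0],[9,10],[10,0],[33,10],[40,0],[48,10],[50,0]]
[[4,10],[8,0],[9,10],[10,0],[33,10],[40,0],[45,10],[46,0],[48,10],[50,0]]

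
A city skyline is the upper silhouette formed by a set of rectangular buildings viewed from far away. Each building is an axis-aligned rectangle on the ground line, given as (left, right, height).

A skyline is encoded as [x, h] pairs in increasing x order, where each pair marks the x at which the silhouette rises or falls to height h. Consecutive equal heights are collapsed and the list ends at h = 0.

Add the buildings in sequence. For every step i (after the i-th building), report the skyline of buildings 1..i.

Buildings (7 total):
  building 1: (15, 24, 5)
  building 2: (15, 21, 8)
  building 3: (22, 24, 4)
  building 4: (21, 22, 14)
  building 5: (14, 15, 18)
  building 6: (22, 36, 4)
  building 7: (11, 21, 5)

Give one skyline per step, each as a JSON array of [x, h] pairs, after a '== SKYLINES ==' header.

== SKYLINES ==
[[15,5],[24,0]]
[[15,8],[21,5],[24,0]]
[[15,8],[21,5],[24,0]]
[[15,8],[21,14],[22,5],[24,0]]
[[14,18],[15,8],[21,14],[22,5],[24,0]]
[[14,18],[15,8],[21,14],[22,5],[24,4],[36,0]]
[[11,5],[14,18],[15,8],[21,14],[22,5],[24,4],[36,0]]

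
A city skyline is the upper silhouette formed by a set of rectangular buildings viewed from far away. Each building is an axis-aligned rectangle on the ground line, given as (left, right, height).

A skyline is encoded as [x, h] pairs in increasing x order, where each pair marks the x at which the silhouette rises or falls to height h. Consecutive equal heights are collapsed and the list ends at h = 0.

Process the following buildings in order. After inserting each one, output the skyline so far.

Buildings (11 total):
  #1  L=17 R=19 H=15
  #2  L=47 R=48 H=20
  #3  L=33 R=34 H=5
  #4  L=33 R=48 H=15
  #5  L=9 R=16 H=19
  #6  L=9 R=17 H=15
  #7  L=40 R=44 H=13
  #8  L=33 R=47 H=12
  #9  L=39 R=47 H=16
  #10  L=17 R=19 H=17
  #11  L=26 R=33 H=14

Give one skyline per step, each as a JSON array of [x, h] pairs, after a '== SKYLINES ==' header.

== SKYLINES ==
[[17,15],[19,0]]
[[17,15],[19,0],[47,20],[48,0]]
[[17,15],[19,0],[33,5],[34,0],[47,20],[48,0]]
[[17,15],[19,0],[33,15],[47,20],[48,0]]
[[9,19],[16,0],[17,15],[19,0],[33,15],[47,20],[48,0]]
[[9,19],[16,15],[19,0],[33,15],[47,20],[48,0]]
[[9,19],[16,15],[19,0],[33,15],[47,20],[48,0]]
[[9,19],[16,15],[19,0],[33,15],[47,20],[48,0]]
[[9,19],[16,15],[19,0],[33,15],[39,16],[47,20],[48,0]]
[[9,19],[16,15],[17,17],[19,0],[33,15],[39,16],[47,20],[48,0]]
[[9,19],[16,15],[17,17],[19,0],[26,14],[33,15],[39,16],[47,20],[48,0]]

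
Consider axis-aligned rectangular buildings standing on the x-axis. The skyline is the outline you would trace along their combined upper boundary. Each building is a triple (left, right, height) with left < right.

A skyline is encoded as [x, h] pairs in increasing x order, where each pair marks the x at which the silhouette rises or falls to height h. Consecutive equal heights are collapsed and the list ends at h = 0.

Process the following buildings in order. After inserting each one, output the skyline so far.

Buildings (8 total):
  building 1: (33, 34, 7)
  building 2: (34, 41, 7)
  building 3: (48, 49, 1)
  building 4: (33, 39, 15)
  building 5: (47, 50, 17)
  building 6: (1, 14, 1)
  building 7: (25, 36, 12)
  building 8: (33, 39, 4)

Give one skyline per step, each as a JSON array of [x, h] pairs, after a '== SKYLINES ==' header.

== SKYLINES ==
[[33,7],[34,0]]
[[33,7],[41,0]]
[[33,7],[41,0],[48,1],[49,0]]
[[33,15],[39,7],[41,0],[48,1],[49,0]]
[[33,15],[39,7],[41,0],[47,17],[50,0]]
[[1,1],[14,0],[33,15],[39,7],[41,0],[47,17],[50,0]]
[[1,1],[14,0],[25,12],[33,15],[39,7],[41,0],[47,17],[50,0]]
[[1,1],[14,0],[25,12],[33,15],[39,7],[41,0],[47,17],[50,0]]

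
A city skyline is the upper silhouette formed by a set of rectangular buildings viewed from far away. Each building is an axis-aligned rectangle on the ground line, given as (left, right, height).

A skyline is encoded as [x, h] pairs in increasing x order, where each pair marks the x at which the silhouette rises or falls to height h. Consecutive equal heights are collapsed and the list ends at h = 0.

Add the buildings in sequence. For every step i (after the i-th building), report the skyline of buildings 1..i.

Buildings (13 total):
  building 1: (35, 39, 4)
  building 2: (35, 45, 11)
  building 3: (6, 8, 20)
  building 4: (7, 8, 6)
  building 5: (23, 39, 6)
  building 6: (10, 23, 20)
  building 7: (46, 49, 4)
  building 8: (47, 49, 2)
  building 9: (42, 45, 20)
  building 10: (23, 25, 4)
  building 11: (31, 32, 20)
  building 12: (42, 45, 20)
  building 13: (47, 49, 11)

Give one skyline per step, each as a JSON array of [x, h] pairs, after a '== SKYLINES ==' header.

== SKYLINES ==
[[35,4],[39,0]]
[[35,11],[45,0]]
[[6,20],[8,0],[35,11],[45,0]]
[[6,20],[8,0],[35,11],[45,0]]
[[6,20],[8,0],[23,6],[35,11],[45,0]]
[[6,20],[8,0],[10,20],[23,6],[35,11],[45,0]]
[[6,20],[8,0],[10,20],[23,6],[35,11],[45,0],[46,4],[49,0]]
[[6,20],[8,0],[10,20],[23,6],[35,11],[45,0],[46,4],[49,0]]
[[6,20],[8,0],[10,20],[23,6],[35,11],[42,20],[45,0],[46,4],[49,0]]
[[6,20],[8,0],[10,20],[23,6],[35,11],[42,20],[45,0],[46,4],[49,0]]
[[6,20],[8,0],[10,20],[23,6],[31,20],[32,6],[35,11],[42,20],[45,0],[46,4],[49,0]]
[[6,20],[8,0],[10,20],[23,6],[31,20],[32,6],[35,11],[42,20],[45,0],[46,4],[49,0]]
[[6,20],[8,0],[10,20],[23,6],[31,20],[32,6],[35,11],[42,20],[45,0],[46,4],[47,11],[49,0]]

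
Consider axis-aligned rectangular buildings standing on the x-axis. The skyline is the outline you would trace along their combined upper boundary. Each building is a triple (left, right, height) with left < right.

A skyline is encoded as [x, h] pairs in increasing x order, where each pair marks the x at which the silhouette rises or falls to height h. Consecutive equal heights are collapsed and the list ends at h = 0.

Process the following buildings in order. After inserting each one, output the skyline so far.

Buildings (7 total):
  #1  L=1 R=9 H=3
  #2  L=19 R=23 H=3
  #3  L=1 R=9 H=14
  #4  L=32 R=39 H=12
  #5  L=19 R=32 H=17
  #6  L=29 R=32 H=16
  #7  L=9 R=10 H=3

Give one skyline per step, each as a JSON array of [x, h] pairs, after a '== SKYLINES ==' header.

== SKYLINES ==
[[1,3],[9,0]]
[[1,3],[9,0],[19,3],[23,0]]
[[1,14],[9,0],[19,3],[23,0]]
[[1,14],[9,0],[19,3],[23,0],[32,12],[39,0]]
[[1,14],[9,0],[19,17],[32,12],[39,0]]
[[1,14],[9,0],[19,17],[32,12],[39,0]]
[[1,14],[9,3],[10,0],[19,17],[32,12],[39,0]]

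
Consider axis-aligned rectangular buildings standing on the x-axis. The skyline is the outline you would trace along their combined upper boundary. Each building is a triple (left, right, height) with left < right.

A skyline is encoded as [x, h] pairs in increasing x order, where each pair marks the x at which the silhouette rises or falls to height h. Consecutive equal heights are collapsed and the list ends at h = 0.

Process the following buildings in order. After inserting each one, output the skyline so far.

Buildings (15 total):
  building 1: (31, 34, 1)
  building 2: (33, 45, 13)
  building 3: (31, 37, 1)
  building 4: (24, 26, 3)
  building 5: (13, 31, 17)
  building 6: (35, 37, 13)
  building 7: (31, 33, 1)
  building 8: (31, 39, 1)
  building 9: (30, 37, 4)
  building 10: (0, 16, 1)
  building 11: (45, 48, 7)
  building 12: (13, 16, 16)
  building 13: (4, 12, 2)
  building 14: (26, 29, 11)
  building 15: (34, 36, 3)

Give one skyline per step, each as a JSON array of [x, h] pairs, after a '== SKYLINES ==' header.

== SKYLINES ==
[[31,1],[34,0]]
[[31,1],[33,13],[45,0]]
[[31,1],[33,13],[45,0]]
[[24,3],[26,0],[31,1],[33,13],[45,0]]
[[13,17],[31,1],[33,13],[45,0]]
[[13,17],[31,1],[33,13],[45,0]]
[[13,17],[31,1],[33,13],[45,0]]
[[13,17],[31,1],[33,13],[45,0]]
[[13,17],[31,4],[33,13],[45,0]]
[[0,1],[13,17],[31,4],[33,13],[45,0]]
[[0,1],[13,17],[31,4],[33,13],[45,7],[48,0]]
[[0,1],[13,17],[31,4],[33,13],[45,7],[48,0]]
[[0,1],[4,2],[12,1],[13,17],[31,4],[33,13],[45,7],[48,0]]
[[0,1],[4,2],[12,1],[13,17],[31,4],[33,13],[45,7],[48,0]]
[[0,1],[4,2],[12,1],[13,17],[31,4],[33,13],[45,7],[48,0]]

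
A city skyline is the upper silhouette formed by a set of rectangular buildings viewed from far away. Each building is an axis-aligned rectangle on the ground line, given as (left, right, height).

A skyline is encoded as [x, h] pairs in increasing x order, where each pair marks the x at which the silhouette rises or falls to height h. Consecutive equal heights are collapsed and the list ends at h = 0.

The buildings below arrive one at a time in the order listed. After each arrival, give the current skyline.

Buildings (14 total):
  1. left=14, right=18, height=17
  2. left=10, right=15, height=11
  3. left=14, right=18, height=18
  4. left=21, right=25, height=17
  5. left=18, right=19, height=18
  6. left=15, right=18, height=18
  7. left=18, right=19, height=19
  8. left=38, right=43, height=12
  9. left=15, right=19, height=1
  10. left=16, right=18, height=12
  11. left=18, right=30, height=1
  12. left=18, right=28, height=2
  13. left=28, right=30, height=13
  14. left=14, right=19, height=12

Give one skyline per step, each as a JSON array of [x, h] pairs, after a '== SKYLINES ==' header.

== SKYLINES ==
[[14,17],[18,0]]
[[10,11],[14,17],[18,0]]
[[10,11],[14,18],[18,0]]
[[10,11],[14,18],[18,0],[21,17],[25,0]]
[[10,11],[14,18],[19,0],[21,17],[25,0]]
[[10,11],[14,18],[19,0],[21,17],[25,0]]
[[10,11],[14,18],[18,19],[19,0],[21,17],[25,0]]
[[10,11],[14,18],[18,19],[19,0],[21,17],[25,0],[38,12],[43,0]]
[[10,11],[14,18],[18,19],[19,0],[21,17],[25,0],[38,12],[43,0]]
[[10,11],[14,18],[18,19],[19,0],[21,17],[25,0],[38,12],[43,0]]
[[10,11],[14,18],[18,19],[19,1],[21,17],[25,1],[30,0],[38,12],[43,0]]
[[10,11],[14,18],[18,19],[19,2],[21,17],[25,2],[28,1],[30,0],[38,12],[43,0]]
[[10,11],[14,18],[18,19],[19,2],[21,17],[25,2],[28,13],[30,0],[38,12],[43,0]]
[[10,11],[14,18],[18,19],[19,2],[21,17],[25,2],[28,13],[30,0],[38,12],[43,0]]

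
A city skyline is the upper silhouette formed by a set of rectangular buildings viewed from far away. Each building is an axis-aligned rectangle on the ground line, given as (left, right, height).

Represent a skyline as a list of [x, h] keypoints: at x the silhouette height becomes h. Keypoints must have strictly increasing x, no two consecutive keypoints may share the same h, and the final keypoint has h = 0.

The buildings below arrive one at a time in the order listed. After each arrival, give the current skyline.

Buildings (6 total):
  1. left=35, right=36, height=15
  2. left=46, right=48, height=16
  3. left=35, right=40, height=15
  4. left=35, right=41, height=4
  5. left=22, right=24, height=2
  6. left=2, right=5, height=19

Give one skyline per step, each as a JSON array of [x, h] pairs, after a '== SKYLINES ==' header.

== SKYLINES ==
[[35,15],[36,0]]
[[35,15],[36,0],[46,16],[48,0]]
[[35,15],[40,0],[46,16],[48,0]]
[[35,15],[40,4],[41,0],[46,16],[48,0]]
[[22,2],[24,0],[35,15],[40,4],[41,0],[46,16],[48,0]]
[[2,19],[5,0],[22,2],[24,0],[35,15],[40,4],[41,0],[46,16],[48,0]]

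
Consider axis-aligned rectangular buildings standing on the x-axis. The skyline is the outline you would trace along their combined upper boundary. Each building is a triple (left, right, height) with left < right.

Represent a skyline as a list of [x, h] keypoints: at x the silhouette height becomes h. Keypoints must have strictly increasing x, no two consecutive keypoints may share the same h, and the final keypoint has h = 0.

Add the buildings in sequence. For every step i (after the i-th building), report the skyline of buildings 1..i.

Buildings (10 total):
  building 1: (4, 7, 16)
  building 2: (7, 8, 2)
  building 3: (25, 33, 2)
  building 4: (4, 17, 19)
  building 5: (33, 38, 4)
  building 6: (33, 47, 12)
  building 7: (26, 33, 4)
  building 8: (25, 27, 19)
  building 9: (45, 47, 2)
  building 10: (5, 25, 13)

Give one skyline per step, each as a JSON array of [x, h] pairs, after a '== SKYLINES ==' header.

== SKYLINES ==
[[4,16],[7,0]]
[[4,16],[7,2],[8,0]]
[[4,16],[7,2],[8,0],[25,2],[33,0]]
[[4,19],[17,0],[25,2],[33,0]]
[[4,19],[17,0],[25,2],[33,4],[38,0]]
[[4,19],[17,0],[25,2],[33,12],[47,0]]
[[4,19],[17,0],[25,2],[26,4],[33,12],[47,0]]
[[4,19],[17,0],[25,19],[27,4],[33,12],[47,0]]
[[4,19],[17,0],[25,19],[27,4],[33,12],[47,0]]
[[4,19],[17,13],[25,19],[27,4],[33,12],[47,0]]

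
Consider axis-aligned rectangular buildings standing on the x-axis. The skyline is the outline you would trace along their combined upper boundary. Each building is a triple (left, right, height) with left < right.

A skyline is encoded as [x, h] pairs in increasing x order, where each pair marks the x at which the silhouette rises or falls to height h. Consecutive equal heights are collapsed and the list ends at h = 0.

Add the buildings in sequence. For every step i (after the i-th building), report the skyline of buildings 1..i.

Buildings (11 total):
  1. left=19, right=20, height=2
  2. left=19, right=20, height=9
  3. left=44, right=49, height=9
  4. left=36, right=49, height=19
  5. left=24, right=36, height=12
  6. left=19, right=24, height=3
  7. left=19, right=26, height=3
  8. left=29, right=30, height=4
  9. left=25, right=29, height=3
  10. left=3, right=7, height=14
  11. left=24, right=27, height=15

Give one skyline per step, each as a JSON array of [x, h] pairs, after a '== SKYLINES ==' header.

== SKYLINES ==
[[19,2],[20,0]]
[[19,9],[20,0]]
[[19,9],[20,0],[44,9],[49,0]]
[[19,9],[20,0],[36,19],[49,0]]
[[19,9],[20,0],[24,12],[36,19],[49,0]]
[[19,9],[20,3],[24,12],[36,19],[49,0]]
[[19,9],[20,3],[24,12],[36,19],[49,0]]
[[19,9],[20,3],[24,12],[36,19],[49,0]]
[[19,9],[20,3],[24,12],[36,19],[49,0]]
[[3,14],[7,0],[19,9],[20,3],[24,12],[36,19],[49,0]]
[[3,14],[7,0],[19,9],[20,3],[24,15],[27,12],[36,19],[49,0]]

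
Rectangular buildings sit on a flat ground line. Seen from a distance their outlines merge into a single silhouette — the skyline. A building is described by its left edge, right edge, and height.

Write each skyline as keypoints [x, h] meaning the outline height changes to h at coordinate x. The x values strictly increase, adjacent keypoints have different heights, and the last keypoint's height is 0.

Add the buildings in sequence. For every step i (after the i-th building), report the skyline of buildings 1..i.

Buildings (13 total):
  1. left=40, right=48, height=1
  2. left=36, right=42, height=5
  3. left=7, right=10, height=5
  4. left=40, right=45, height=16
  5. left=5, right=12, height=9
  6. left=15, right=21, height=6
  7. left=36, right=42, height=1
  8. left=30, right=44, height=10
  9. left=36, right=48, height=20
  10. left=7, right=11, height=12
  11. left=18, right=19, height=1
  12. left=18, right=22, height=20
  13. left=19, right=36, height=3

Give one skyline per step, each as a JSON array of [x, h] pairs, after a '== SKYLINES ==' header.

== SKYLINES ==
[[40,1],[48,0]]
[[36,5],[42,1],[48,0]]
[[7,5],[10,0],[36,5],[42,1],[48,0]]
[[7,5],[10,0],[36,5],[40,16],[45,1],[48,0]]
[[5,9],[12,0],[36,5],[40,16],[45,1],[48,0]]
[[5,9],[12,0],[15,6],[21,0],[36,5],[40,16],[45,1],[48,0]]
[[5,9],[12,0],[15,6],[21,0],[36,5],[40,16],[45,1],[48,0]]
[[5,9],[12,0],[15,6],[21,0],[30,10],[40,16],[45,1],[48,0]]
[[5,9],[12,0],[15,6],[21,0],[30,10],[36,20],[48,0]]
[[5,9],[7,12],[11,9],[12,0],[15,6],[21,0],[30,10],[36,20],[48,0]]
[[5,9],[7,12],[11,9],[12,0],[15,6],[21,0],[30,10],[36,20],[48,0]]
[[5,9],[7,12],[11,9],[12,0],[15,6],[18,20],[22,0],[30,10],[36,20],[48,0]]
[[5,9],[7,12],[11,9],[12,0],[15,6],[18,20],[22,3],[30,10],[36,20],[48,0]]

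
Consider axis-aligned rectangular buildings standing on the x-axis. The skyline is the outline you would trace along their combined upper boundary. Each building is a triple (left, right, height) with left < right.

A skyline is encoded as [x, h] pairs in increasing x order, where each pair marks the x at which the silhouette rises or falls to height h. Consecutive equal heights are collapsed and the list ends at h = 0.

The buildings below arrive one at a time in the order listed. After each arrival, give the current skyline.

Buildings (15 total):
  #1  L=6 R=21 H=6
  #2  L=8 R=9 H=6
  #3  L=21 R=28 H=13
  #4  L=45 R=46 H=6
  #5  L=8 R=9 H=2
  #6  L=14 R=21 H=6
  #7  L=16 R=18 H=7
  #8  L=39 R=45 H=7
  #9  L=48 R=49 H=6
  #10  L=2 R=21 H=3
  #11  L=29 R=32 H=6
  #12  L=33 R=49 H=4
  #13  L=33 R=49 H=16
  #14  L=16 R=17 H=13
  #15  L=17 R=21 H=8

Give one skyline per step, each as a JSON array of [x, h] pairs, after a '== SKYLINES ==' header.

== SKYLINES ==
[[6,6],[21,0]]
[[6,6],[21,0]]
[[6,6],[21,13],[28,0]]
[[6,6],[21,13],[28,0],[45,6],[46,0]]
[[6,6],[21,13],[28,0],[45,6],[46,0]]
[[6,6],[21,13],[28,0],[45,6],[46,0]]
[[6,6],[16,7],[18,6],[21,13],[28,0],[45,6],[46,0]]
[[6,6],[16,7],[18,6],[21,13],[28,0],[39,7],[45,6],[46,0]]
[[6,6],[16,7],[18,6],[21,13],[28,0],[39,7],[45,6],[46,0],[48,6],[49,0]]
[[2,3],[6,6],[16,7],[18,6],[21,13],[28,0],[39,7],[45,6],[46,0],[48,6],[49,0]]
[[2,3],[6,6],[16,7],[18,6],[21,13],[28,0],[29,6],[32,0],[39,7],[45,6],[46,0],[48,6],[49,0]]
[[2,3],[6,6],[16,7],[18,6],[21,13],[28,0],[29,6],[32,0],[33,4],[39,7],[45,6],[46,4],[48,6],[49,0]]
[[2,3],[6,6],[16,7],[18,6],[21,13],[28,0],[29,6],[32,0],[33,16],[49,0]]
[[2,3],[6,6],[16,13],[17,7],[18,6],[21,13],[28,0],[29,6],[32,0],[33,16],[49,0]]
[[2,3],[6,6],[16,13],[17,8],[21,13],[28,0],[29,6],[32,0],[33,16],[49,0]]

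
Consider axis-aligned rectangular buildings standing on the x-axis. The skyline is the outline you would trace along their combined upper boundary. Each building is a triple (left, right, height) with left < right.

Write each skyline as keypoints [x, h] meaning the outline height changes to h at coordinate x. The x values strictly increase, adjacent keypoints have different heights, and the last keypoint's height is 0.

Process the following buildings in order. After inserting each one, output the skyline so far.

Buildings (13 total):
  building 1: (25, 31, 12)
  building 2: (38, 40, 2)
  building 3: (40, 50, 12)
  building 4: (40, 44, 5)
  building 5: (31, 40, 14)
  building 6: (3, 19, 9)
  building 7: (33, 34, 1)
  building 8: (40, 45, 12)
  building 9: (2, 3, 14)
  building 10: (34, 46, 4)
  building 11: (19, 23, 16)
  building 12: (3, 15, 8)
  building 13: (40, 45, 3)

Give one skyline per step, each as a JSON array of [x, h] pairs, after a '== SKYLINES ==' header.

== SKYLINES ==
[[25,12],[31,0]]
[[25,12],[31,0],[38,2],[40,0]]
[[25,12],[31,0],[38,2],[40,12],[50,0]]
[[25,12],[31,0],[38,2],[40,12],[50,0]]
[[25,12],[31,14],[40,12],[50,0]]
[[3,9],[19,0],[25,12],[31,14],[40,12],[50,0]]
[[3,9],[19,0],[25,12],[31,14],[40,12],[50,0]]
[[3,9],[19,0],[25,12],[31,14],[40,12],[50,0]]
[[2,14],[3,9],[19,0],[25,12],[31,14],[40,12],[50,0]]
[[2,14],[3,9],[19,0],[25,12],[31,14],[40,12],[50,0]]
[[2,14],[3,9],[19,16],[23,0],[25,12],[31,14],[40,12],[50,0]]
[[2,14],[3,9],[19,16],[23,0],[25,12],[31,14],[40,12],[50,0]]
[[2,14],[3,9],[19,16],[23,0],[25,12],[31,14],[40,12],[50,0]]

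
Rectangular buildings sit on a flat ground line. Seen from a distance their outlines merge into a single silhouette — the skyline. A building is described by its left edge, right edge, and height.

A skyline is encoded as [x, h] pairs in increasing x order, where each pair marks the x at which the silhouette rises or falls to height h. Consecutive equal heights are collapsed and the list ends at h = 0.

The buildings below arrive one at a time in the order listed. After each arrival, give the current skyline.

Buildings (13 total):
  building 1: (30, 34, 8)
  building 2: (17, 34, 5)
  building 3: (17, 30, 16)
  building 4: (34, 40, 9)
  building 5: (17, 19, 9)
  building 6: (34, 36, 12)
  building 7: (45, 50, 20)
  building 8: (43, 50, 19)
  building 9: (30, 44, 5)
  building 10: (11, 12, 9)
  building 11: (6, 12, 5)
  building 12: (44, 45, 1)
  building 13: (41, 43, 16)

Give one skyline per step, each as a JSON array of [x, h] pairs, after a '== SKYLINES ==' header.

== SKYLINES ==
[[30,8],[34,0]]
[[17,5],[30,8],[34,0]]
[[17,16],[30,8],[34,0]]
[[17,16],[30,8],[34,9],[40,0]]
[[17,16],[30,8],[34,9],[40,0]]
[[17,16],[30,8],[34,12],[36,9],[40,0]]
[[17,16],[30,8],[34,12],[36,9],[40,0],[45,20],[50,0]]
[[17,16],[30,8],[34,12],[36,9],[40,0],[43,19],[45,20],[50,0]]
[[17,16],[30,8],[34,12],[36,9],[40,5],[43,19],[45,20],[50,0]]
[[11,9],[12,0],[17,16],[30,8],[34,12],[36,9],[40,5],[43,19],[45,20],[50,0]]
[[6,5],[11,9],[12,0],[17,16],[30,8],[34,12],[36,9],[40,5],[43,19],[45,20],[50,0]]
[[6,5],[11,9],[12,0],[17,16],[30,8],[34,12],[36,9],[40,5],[43,19],[45,20],[50,0]]
[[6,5],[11,9],[12,0],[17,16],[30,8],[34,12],[36,9],[40,5],[41,16],[43,19],[45,20],[50,0]]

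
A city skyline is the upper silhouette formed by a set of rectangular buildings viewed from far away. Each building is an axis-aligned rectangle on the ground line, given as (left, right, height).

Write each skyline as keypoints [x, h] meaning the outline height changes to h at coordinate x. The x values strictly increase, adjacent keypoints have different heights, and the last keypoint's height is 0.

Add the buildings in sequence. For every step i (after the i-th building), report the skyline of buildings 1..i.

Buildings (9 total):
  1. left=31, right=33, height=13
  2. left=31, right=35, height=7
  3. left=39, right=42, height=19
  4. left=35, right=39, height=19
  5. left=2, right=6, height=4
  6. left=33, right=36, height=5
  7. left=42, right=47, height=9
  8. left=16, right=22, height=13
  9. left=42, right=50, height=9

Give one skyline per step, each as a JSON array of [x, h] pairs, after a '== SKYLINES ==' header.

== SKYLINES ==
[[31,13],[33,0]]
[[31,13],[33,7],[35,0]]
[[31,13],[33,7],[35,0],[39,19],[42,0]]
[[31,13],[33,7],[35,19],[42,0]]
[[2,4],[6,0],[31,13],[33,7],[35,19],[42,0]]
[[2,4],[6,0],[31,13],[33,7],[35,19],[42,0]]
[[2,4],[6,0],[31,13],[33,7],[35,19],[42,9],[47,0]]
[[2,4],[6,0],[16,13],[22,0],[31,13],[33,7],[35,19],[42,9],[47,0]]
[[2,4],[6,0],[16,13],[22,0],[31,13],[33,7],[35,19],[42,9],[50,0]]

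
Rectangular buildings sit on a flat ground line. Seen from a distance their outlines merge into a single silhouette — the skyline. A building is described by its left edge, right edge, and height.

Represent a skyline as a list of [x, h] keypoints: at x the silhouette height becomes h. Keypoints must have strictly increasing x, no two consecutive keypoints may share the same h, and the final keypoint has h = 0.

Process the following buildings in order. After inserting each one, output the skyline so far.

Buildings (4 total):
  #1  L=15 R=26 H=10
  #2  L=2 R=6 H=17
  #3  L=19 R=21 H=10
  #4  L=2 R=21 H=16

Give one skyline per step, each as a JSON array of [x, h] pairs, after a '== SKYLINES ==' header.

== SKYLINES ==
[[15,10],[26,0]]
[[2,17],[6,0],[15,10],[26,0]]
[[2,17],[6,0],[15,10],[26,0]]
[[2,17],[6,16],[21,10],[26,0]]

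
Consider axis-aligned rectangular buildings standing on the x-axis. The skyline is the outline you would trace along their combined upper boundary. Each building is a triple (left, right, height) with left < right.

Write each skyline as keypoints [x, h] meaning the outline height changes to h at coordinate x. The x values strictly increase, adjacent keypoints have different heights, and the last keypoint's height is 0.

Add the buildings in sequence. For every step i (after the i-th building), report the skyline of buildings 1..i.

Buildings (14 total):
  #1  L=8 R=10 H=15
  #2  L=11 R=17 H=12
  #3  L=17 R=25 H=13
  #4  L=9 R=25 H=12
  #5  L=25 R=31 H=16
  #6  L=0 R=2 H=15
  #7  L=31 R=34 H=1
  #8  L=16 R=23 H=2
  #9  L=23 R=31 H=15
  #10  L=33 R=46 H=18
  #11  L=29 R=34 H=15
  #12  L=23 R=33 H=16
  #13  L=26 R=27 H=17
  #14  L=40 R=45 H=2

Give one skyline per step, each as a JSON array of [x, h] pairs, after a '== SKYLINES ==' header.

== SKYLINES ==
[[8,15],[10,0]]
[[8,15],[10,0],[11,12],[17,0]]
[[8,15],[10,0],[11,12],[17,13],[25,0]]
[[8,15],[10,12],[17,13],[25,0]]
[[8,15],[10,12],[17,13],[25,16],[31,0]]
[[0,15],[2,0],[8,15],[10,12],[17,13],[25,16],[31,0]]
[[0,15],[2,0],[8,15],[10,12],[17,13],[25,16],[31,1],[34,0]]
[[0,15],[2,0],[8,15],[10,12],[17,13],[25,16],[31,1],[34,0]]
[[0,15],[2,0],[8,15],[10,12],[17,13],[23,15],[25,16],[31,1],[34,0]]
[[0,15],[2,0],[8,15],[10,12],[17,13],[23,15],[25,16],[31,1],[33,18],[46,0]]
[[0,15],[2,0],[8,15],[10,12],[17,13],[23,15],[25,16],[31,15],[33,18],[46,0]]
[[0,15],[2,0],[8,15],[10,12],[17,13],[23,16],[33,18],[46,0]]
[[0,15],[2,0],[8,15],[10,12],[17,13],[23,16],[26,17],[27,16],[33,18],[46,0]]
[[0,15],[2,0],[8,15],[10,12],[17,13],[23,16],[26,17],[27,16],[33,18],[46,0]]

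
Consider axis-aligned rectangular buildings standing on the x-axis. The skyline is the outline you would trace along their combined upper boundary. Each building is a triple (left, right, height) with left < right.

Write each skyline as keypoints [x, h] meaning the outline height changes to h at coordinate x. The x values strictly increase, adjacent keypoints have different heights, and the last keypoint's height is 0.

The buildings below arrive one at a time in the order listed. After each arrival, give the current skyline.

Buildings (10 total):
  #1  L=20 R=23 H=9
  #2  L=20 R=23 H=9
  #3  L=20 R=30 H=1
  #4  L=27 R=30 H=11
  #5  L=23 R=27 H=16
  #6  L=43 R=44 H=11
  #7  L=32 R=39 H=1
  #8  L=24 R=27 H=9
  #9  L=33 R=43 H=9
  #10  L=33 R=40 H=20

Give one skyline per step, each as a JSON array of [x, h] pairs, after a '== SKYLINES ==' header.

== SKYLINES ==
[[20,9],[23,0]]
[[20,9],[23,0]]
[[20,9],[23,1],[30,0]]
[[20,9],[23,1],[27,11],[30,0]]
[[20,9],[23,16],[27,11],[30,0]]
[[20,9],[23,16],[27,11],[30,0],[43,11],[44,0]]
[[20,9],[23,16],[27,11],[30,0],[32,1],[39,0],[43,11],[44,0]]
[[20,9],[23,16],[27,11],[30,0],[32,1],[39,0],[43,11],[44,0]]
[[20,9],[23,16],[27,11],[30,0],[32,1],[33,9],[43,11],[44,0]]
[[20,9],[23,16],[27,11],[30,0],[32,1],[33,20],[40,9],[43,11],[44,0]]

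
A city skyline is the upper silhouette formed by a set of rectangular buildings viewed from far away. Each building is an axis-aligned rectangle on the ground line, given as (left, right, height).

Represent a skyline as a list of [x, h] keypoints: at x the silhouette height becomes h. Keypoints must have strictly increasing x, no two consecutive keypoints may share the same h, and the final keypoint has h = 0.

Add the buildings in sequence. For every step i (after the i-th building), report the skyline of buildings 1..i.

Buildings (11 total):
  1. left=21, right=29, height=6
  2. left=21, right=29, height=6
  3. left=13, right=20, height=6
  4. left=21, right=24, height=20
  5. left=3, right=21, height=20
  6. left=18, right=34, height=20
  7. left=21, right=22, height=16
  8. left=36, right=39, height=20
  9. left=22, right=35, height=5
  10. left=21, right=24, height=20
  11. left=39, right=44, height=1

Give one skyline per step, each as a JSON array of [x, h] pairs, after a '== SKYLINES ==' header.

== SKYLINES ==
[[21,6],[29,0]]
[[21,6],[29,0]]
[[13,6],[20,0],[21,6],[29,0]]
[[13,6],[20,0],[21,20],[24,6],[29,0]]
[[3,20],[24,6],[29,0]]
[[3,20],[34,0]]
[[3,20],[34,0]]
[[3,20],[34,0],[36,20],[39,0]]
[[3,20],[34,5],[35,0],[36,20],[39,0]]
[[3,20],[34,5],[35,0],[36,20],[39,0]]
[[3,20],[34,5],[35,0],[36,20],[39,1],[44,0]]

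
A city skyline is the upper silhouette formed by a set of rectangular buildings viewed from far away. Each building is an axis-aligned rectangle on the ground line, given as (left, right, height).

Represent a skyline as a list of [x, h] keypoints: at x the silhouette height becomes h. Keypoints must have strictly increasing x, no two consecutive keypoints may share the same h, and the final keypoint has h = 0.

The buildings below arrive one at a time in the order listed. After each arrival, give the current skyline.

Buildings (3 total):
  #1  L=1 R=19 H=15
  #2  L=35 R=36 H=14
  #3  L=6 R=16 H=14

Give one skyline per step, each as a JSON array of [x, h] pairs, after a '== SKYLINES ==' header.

== SKYLINES ==
[[1,15],[19,0]]
[[1,15],[19,0],[35,14],[36,0]]
[[1,15],[19,0],[35,14],[36,0]]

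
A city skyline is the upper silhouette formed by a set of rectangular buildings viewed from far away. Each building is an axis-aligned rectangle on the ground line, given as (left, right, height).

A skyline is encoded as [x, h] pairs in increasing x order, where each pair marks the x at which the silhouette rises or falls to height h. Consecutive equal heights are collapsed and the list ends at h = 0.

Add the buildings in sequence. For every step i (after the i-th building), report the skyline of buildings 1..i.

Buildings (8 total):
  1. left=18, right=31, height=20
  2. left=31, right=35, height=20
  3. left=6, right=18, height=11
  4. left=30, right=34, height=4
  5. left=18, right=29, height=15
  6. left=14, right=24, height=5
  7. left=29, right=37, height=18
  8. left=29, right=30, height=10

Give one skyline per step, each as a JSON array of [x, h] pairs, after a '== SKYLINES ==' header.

== SKYLINES ==
[[18,20],[31,0]]
[[18,20],[35,0]]
[[6,11],[18,20],[35,0]]
[[6,11],[18,20],[35,0]]
[[6,11],[18,20],[35,0]]
[[6,11],[18,20],[35,0]]
[[6,11],[18,20],[35,18],[37,0]]
[[6,11],[18,20],[35,18],[37,0]]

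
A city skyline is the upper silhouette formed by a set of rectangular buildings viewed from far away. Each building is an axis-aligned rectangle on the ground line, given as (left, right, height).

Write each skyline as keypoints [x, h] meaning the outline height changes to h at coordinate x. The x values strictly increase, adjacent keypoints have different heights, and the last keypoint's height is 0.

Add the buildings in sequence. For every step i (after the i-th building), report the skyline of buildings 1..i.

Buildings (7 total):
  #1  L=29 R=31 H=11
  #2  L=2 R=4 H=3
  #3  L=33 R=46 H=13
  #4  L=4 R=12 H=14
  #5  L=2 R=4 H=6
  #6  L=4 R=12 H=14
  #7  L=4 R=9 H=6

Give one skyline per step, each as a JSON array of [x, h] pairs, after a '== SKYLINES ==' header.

== SKYLINES ==
[[29,11],[31,0]]
[[2,3],[4,0],[29,11],[31,0]]
[[2,3],[4,0],[29,11],[31,0],[33,13],[46,0]]
[[2,3],[4,14],[12,0],[29,11],[31,0],[33,13],[46,0]]
[[2,6],[4,14],[12,0],[29,11],[31,0],[33,13],[46,0]]
[[2,6],[4,14],[12,0],[29,11],[31,0],[33,13],[46,0]]
[[2,6],[4,14],[12,0],[29,11],[31,0],[33,13],[46,0]]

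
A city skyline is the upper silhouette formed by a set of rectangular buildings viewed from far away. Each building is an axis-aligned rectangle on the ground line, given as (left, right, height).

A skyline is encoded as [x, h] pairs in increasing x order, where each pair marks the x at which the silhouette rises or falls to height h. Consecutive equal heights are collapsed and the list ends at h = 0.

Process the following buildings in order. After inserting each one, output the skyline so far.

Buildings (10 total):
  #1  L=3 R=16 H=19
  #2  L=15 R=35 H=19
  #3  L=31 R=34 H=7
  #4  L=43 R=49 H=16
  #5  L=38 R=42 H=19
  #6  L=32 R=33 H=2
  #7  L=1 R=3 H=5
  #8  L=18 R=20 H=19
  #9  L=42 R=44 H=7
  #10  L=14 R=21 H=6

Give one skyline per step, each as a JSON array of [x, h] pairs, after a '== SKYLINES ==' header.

== SKYLINES ==
[[3,19],[16,0]]
[[3,19],[35,0]]
[[3,19],[35,0]]
[[3,19],[35,0],[43,16],[49,0]]
[[3,19],[35,0],[38,19],[42,0],[43,16],[49,0]]
[[3,19],[35,0],[38,19],[42,0],[43,16],[49,0]]
[[1,5],[3,19],[35,0],[38,19],[42,0],[43,16],[49,0]]
[[1,5],[3,19],[35,0],[38,19],[42,0],[43,16],[49,0]]
[[1,5],[3,19],[35,0],[38,19],[42,7],[43,16],[49,0]]
[[1,5],[3,19],[35,0],[38,19],[42,7],[43,16],[49,0]]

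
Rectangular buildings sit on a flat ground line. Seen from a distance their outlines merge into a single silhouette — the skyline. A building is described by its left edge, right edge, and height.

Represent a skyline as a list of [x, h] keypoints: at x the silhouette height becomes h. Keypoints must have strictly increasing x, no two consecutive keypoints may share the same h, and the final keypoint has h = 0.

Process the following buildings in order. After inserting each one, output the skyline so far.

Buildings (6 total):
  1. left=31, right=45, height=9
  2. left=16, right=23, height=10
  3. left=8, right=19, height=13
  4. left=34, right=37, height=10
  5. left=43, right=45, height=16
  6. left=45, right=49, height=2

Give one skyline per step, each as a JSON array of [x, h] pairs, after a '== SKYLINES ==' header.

== SKYLINES ==
[[31,9],[45,0]]
[[16,10],[23,0],[31,9],[45,0]]
[[8,13],[19,10],[23,0],[31,9],[45,0]]
[[8,13],[19,10],[23,0],[31,9],[34,10],[37,9],[45,0]]
[[8,13],[19,10],[23,0],[31,9],[34,10],[37,9],[43,16],[45,0]]
[[8,13],[19,10],[23,0],[31,9],[34,10],[37,9],[43,16],[45,2],[49,0]]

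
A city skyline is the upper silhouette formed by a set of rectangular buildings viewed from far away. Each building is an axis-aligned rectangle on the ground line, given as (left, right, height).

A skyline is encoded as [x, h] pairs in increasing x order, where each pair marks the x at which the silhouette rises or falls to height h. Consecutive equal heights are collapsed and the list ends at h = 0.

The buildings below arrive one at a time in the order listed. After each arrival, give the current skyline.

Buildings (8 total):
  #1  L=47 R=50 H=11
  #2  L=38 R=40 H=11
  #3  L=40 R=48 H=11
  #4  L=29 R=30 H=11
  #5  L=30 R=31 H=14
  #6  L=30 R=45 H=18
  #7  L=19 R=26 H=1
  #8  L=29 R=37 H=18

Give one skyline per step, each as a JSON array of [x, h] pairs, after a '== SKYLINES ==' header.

== SKYLINES ==
[[47,11],[50,0]]
[[38,11],[40,0],[47,11],[50,0]]
[[38,11],[50,0]]
[[29,11],[30,0],[38,11],[50,0]]
[[29,11],[30,14],[31,0],[38,11],[50,0]]
[[29,11],[30,18],[45,11],[50,0]]
[[19,1],[26,0],[29,11],[30,18],[45,11],[50,0]]
[[19,1],[26,0],[29,18],[45,11],[50,0]]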